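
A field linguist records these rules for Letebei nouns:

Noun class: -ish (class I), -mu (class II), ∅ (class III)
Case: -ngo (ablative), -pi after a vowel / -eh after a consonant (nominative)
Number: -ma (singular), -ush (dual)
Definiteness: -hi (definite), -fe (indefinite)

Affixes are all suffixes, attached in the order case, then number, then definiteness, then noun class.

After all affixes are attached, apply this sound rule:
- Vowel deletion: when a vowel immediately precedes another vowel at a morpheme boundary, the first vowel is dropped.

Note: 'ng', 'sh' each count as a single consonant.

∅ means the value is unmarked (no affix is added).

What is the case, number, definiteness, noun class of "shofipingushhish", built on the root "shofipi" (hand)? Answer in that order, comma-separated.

ablative, dual, definite, class I

Segment: shofipi-ngo-ush-hi-ish.
case: -ngo → ablative.
number: -ush → dual.
definiteness: -hi → definite.
noun class: -ish → class I.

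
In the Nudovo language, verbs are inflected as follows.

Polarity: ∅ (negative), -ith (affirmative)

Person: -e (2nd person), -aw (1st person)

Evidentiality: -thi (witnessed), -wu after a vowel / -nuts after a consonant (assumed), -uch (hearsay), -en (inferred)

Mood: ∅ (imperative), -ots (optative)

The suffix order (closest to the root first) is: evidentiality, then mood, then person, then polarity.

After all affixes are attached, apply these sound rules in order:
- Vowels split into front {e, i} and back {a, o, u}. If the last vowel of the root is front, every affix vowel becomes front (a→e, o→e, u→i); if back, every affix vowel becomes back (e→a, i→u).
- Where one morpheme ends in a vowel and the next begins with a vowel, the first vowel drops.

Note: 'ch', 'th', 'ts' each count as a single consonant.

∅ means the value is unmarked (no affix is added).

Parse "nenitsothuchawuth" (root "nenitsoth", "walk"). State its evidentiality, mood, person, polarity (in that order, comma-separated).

hearsay, imperative, 1st person, affirmative

Segment: nenitsoth-uch-aw-ith.
evidentiality: -uch → hearsay.
mood: ∅ → imperative.
person: -aw → 1st person.
polarity: -ith → affirmative.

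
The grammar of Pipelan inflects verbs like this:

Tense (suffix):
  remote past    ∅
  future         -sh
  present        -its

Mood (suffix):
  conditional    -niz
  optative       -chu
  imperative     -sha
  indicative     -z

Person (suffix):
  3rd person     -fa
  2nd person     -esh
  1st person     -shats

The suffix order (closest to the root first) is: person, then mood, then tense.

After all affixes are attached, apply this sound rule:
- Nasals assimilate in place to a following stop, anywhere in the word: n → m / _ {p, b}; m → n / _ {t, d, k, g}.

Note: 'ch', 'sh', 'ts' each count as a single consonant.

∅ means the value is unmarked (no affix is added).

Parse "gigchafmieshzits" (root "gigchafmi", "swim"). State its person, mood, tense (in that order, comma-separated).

2nd person, indicative, present

Segment: gigchafmi-esh-z-its.
person: -esh → 2nd person.
mood: -z → indicative.
tense: -its → present.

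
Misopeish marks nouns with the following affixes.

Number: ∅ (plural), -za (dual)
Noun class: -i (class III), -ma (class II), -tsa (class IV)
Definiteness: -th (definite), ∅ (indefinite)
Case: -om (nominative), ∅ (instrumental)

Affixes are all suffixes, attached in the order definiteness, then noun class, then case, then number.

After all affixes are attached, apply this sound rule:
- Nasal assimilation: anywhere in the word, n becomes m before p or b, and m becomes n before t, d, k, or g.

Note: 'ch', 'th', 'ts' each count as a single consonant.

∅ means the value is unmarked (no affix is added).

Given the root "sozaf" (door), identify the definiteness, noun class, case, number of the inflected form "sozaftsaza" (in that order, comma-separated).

indefinite, class IV, instrumental, dual

Segment: sozaf-tsa-za.
definiteness: ∅ → indefinite.
noun class: -tsa → class IV.
case: ∅ → instrumental.
number: -za → dual.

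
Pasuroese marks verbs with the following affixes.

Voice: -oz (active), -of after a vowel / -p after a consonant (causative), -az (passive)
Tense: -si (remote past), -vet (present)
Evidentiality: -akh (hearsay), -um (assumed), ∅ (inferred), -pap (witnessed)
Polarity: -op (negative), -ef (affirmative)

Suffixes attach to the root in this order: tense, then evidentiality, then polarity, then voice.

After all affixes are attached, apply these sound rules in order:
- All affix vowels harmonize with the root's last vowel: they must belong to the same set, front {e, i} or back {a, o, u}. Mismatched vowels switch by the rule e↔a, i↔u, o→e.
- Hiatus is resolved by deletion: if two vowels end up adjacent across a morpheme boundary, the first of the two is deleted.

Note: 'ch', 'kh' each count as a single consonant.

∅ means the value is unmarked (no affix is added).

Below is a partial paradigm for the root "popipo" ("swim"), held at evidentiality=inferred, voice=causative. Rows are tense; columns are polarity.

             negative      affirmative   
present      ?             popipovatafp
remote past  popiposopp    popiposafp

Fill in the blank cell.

Attach tense present -vet → popipovet.
evidentiality = inferred: zero marking, form stays popipovet.
Attach polarity negative -op → popipovetop.
Attach voice causative -p (after consonant 'p') → popipovetopp.
Apply vowel harmony: popipovetopp → popipovatopp.
Vowel deletion: no change.

popipovatopp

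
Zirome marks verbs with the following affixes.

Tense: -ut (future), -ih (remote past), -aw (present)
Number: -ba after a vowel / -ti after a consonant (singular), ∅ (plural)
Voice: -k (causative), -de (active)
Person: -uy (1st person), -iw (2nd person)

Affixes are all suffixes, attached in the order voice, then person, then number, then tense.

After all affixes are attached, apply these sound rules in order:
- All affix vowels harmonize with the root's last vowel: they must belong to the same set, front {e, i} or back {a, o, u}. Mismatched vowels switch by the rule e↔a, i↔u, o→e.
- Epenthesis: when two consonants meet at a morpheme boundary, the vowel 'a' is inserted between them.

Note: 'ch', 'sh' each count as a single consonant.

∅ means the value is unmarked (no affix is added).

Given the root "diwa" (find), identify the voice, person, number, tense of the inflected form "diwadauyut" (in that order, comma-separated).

active, 1st person, plural, future

Segment: diwa-de-uy-ut.
voice: -de → active.
person: -uy → 1st person.
number: ∅ → plural.
tense: -ut → future.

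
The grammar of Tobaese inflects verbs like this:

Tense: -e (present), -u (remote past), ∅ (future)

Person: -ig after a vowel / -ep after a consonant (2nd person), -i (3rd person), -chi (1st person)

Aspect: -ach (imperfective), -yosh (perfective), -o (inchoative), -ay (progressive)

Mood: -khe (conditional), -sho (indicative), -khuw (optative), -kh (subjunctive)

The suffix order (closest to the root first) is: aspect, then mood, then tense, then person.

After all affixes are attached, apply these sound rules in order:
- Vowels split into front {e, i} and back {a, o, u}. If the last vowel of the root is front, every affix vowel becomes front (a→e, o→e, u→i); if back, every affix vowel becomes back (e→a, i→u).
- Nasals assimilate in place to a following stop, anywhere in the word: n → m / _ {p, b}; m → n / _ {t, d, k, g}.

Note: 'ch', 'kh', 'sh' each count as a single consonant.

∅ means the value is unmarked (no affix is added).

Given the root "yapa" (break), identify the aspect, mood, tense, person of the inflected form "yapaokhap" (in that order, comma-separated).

inchoative, subjunctive, future, 2nd person

Segment: yapa-o-kh-ep.
aspect: -o → inchoative.
mood: -kh → subjunctive.
tense: ∅ → future.
person: -ig/ep → 2nd person.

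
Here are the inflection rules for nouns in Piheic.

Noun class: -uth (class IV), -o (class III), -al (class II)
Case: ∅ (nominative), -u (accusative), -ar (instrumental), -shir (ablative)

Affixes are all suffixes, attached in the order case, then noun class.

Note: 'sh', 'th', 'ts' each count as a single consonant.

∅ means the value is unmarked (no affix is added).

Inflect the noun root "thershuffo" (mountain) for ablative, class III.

thershuffoshiro

Attach case ablative -shir → thershuffoshir.
Attach noun class class III -o → thershuffoshiro.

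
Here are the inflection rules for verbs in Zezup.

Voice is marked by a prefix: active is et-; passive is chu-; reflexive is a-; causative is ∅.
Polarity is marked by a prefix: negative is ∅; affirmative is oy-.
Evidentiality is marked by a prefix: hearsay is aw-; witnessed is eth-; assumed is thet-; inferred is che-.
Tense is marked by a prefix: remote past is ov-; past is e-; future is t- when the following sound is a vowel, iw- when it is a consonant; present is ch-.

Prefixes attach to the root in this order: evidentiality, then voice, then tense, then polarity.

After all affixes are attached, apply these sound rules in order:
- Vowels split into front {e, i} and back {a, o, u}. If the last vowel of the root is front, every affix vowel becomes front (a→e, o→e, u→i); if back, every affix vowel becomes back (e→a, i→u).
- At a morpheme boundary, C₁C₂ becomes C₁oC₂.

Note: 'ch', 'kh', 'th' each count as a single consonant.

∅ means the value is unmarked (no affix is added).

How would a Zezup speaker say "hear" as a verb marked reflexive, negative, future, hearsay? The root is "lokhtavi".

teewolokhtavi

Attach evidentiality hearsay aw- → awlokhtavi.
Attach voice reflexive a- → aawlokhtavi.
Attach tense future t- (before vowel 'a') → taawlokhtavi.
polarity = negative: zero marking, form stays taawlokhtavi.
Apply vowel harmony: taawlokhtavi → teewlokhtavi.
Apply epenthesis: teewlokhtavi → teewolokhtavi.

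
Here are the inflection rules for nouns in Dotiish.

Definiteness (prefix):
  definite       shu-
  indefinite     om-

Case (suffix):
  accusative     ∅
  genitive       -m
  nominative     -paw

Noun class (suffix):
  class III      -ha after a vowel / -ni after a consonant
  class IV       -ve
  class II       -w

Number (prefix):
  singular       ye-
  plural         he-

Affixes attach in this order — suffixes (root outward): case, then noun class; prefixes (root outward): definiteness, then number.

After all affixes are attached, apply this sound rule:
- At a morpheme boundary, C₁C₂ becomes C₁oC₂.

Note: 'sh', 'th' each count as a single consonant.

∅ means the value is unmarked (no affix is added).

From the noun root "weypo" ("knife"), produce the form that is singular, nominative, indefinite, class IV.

Attach case nominative -paw → weypopaw.
Attach definiteness indefinite om- → omweypopaw.
Attach number singular ye- → yeomweypopaw.
Attach noun class class IV -ve → yeomweypopawve.
Apply epenthesis: yeomweypopawve → yeomoweypopawove.

yeomoweypopawove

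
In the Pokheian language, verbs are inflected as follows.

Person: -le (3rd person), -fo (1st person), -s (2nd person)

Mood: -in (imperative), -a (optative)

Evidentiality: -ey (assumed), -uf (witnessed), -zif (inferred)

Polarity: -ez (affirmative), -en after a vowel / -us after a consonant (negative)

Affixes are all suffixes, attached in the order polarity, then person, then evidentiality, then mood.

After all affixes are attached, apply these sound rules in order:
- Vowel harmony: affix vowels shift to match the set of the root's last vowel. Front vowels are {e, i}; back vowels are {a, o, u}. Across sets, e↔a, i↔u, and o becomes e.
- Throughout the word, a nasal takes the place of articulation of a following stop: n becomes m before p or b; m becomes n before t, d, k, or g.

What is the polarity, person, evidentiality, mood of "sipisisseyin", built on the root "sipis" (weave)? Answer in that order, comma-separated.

Segment: sipis-us-s-ey-in.
polarity: -en/us → negative.
person: -s → 2nd person.
evidentiality: -ey → assumed.
mood: -in → imperative.

negative, 2nd person, assumed, imperative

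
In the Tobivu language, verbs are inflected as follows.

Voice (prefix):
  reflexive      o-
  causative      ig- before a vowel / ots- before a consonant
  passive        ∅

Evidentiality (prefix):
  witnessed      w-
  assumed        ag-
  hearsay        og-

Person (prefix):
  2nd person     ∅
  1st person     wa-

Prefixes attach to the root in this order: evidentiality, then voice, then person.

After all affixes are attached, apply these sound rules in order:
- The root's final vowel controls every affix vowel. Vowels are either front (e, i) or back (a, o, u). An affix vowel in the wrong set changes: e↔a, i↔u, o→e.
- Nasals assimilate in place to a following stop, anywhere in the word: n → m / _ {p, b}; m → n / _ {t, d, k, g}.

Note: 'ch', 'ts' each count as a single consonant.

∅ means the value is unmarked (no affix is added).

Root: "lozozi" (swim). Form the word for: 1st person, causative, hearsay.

Attach evidentiality hearsay og- → oglozozi.
Attach voice causative ig- (before vowel 'o') → igoglozozi.
Attach person 1st person wa- → waigoglozozi.
Apply vowel harmony: waigoglozozi → weigeglozozi.
Nasal assimilation: no change.

weigeglozozi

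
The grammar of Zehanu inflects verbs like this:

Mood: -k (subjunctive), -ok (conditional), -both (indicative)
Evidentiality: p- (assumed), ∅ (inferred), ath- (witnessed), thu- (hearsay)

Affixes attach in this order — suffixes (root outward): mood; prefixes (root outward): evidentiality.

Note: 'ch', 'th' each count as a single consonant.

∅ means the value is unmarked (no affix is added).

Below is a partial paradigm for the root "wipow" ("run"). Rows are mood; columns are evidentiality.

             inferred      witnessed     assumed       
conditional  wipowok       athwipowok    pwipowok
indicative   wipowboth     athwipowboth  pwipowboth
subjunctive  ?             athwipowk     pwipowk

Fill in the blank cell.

wipowk

Attach mood subjunctive -k → wipowk.
evidentiality = inferred: zero marking, form stays wipowk.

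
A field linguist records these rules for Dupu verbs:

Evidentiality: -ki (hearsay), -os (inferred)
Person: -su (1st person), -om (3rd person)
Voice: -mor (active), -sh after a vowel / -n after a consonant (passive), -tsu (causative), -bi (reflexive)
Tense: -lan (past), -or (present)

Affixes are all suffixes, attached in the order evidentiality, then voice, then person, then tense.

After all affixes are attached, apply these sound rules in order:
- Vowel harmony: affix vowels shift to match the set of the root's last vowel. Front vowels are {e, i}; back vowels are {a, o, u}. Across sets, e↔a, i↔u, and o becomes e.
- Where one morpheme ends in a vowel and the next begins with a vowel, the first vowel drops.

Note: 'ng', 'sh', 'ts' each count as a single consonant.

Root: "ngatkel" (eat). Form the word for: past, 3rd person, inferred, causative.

Attach evidentiality inferred -os → ngatkelos.
Attach voice causative -tsu → ngatkelostsu.
Attach person 3rd person -om → ngatkelostsuom.
Attach tense past -lan → ngatkelostsuomlan.
Apply vowel harmony: ngatkelostsuomlan → ngatkelestsiemlen.
Apply vowel deletion: ngatkelestsiemlen → ngatkelestsemlen.

ngatkelestsemlen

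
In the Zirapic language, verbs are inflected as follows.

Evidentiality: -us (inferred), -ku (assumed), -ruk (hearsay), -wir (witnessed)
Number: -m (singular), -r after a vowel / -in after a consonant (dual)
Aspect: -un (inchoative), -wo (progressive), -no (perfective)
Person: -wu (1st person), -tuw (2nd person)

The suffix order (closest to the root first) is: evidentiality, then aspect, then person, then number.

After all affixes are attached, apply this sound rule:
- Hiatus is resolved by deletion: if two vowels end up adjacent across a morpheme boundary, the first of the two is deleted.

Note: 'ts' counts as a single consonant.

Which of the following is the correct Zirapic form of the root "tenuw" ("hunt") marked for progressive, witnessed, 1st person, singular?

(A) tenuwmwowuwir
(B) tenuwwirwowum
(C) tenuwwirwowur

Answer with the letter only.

B

Attach evidentiality witnessed -wir → tenuwwir.
Attach aspect progressive -wo → tenuwwirwo.
Attach person 1st person -wu → tenuwwirwowu.
Attach number singular -m → tenuwwirwowum.
Vowel deletion: no change.
So the correct form is tenuwwirwowum, option (B).
(A) tenuwmwowuwir is wrong: it has the affixes in the wrong order.
(C) tenuwwirwowur is wrong: it uses dual instead of singular for number.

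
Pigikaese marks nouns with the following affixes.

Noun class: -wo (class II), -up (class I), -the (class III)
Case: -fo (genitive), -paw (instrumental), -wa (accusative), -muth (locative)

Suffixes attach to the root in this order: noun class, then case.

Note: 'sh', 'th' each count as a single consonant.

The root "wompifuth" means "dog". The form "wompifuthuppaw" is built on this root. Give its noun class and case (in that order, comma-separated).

Segment: wompifuth-up-paw.
noun class: -up → class I.
case: -paw → instrumental.

class I, instrumental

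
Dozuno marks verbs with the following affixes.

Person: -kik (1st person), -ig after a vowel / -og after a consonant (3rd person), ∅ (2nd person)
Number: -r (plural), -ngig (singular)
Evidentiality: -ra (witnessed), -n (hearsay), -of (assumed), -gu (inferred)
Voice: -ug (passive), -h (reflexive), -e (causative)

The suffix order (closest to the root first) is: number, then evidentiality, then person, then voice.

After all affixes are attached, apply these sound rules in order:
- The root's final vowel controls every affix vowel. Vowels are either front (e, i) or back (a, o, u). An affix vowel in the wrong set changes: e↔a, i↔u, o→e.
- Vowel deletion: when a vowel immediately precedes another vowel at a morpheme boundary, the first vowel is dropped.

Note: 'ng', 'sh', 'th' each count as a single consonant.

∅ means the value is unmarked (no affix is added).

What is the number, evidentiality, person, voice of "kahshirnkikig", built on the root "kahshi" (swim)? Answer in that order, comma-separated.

Segment: kahshi-r-n-kik-ug.
number: -r → plural.
evidentiality: -n → hearsay.
person: -kik → 1st person.
voice: -ug → passive.

plural, hearsay, 1st person, passive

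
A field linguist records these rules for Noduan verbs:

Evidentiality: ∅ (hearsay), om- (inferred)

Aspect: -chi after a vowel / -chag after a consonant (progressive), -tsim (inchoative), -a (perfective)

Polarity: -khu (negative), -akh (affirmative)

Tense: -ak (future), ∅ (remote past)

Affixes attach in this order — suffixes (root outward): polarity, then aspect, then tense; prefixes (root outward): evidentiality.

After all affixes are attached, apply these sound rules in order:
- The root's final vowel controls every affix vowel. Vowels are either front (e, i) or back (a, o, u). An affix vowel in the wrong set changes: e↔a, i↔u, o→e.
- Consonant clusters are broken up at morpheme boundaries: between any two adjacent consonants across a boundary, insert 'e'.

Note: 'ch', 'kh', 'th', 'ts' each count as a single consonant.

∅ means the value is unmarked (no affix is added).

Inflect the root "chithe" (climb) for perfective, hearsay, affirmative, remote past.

evidentiality = hearsay: zero marking, form stays chithe.
Attach polarity affirmative -akh → chitheakh.
Attach aspect perfective -a → chitheakha.
tense = remote past: zero marking, form stays chitheakha.
Apply vowel harmony: chitheakha → chitheekhe.
Epenthesis: no change.

chitheekhe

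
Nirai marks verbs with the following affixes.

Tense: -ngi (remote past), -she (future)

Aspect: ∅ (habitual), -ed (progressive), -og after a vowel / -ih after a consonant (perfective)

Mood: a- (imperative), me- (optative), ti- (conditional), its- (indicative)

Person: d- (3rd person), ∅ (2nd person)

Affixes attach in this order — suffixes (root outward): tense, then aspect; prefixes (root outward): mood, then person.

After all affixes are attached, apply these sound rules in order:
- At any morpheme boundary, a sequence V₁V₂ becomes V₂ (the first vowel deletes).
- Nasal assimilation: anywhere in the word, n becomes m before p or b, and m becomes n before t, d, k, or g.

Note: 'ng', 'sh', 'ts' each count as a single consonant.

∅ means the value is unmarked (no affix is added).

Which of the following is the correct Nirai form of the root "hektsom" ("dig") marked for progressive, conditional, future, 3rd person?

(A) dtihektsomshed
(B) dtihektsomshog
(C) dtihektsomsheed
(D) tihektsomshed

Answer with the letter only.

A

Attach mood conditional ti- → tihektsom.
Attach tense future -she → tihektsomshe.
Attach aspect progressive -ed → tihektsomsheed.
Attach person 3rd person d- → dtihektsomsheed.
Apply vowel deletion: dtihektsomsheed → dtihektsomshed.
Nasal assimilation: no change.
So the correct form is dtihektsomshed, option (A).
(D) tihektsomshed is wrong: it uses 2nd person instead of 3rd person for person.
(C) dtihektsomsheed is wrong: it fails to apply the sound rule(s).
(B) dtihektsomshog is wrong: it uses perfective instead of progressive for aspect.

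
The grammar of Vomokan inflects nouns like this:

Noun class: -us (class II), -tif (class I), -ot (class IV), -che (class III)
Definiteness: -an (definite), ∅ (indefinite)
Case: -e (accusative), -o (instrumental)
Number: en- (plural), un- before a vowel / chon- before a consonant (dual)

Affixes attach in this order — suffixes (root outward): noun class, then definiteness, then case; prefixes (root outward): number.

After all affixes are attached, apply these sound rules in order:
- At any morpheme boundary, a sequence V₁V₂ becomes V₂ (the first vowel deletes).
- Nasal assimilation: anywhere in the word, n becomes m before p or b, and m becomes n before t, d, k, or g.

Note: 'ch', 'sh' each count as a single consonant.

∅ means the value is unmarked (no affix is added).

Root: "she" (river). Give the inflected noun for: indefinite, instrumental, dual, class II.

Attach number dual chon- (before consonant 'sh') → chonshe.
Attach noun class class II -us → chonsheus.
definiteness = indefinite: zero marking, form stays chonsheus.
Attach case instrumental -o → chonsheuso.
Apply vowel deletion: chonsheuso → chonshuso.
Nasal assimilation: no change.

chonshuso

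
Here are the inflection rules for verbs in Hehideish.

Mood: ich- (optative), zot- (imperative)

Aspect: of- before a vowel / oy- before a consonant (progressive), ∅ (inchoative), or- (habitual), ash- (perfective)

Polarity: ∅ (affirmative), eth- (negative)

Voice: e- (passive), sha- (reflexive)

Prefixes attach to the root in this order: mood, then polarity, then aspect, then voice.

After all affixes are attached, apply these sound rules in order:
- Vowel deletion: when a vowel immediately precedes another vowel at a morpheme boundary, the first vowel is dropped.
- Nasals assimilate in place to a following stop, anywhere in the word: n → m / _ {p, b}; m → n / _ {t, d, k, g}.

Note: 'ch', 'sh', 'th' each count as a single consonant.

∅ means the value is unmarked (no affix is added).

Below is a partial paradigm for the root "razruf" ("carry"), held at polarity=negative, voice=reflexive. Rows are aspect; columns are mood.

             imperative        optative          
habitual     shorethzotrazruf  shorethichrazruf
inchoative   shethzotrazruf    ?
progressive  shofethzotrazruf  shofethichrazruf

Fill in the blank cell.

Attach mood optative ich- → ichrazruf.
Attach polarity negative eth- → ethichrazruf.
aspect = inchoative: zero marking, form stays ethichrazruf.
Attach voice reflexive sha- → shaethichrazruf.
Apply vowel deletion: shaethichrazruf → shethichrazruf.
Nasal assimilation: no change.

shethichrazruf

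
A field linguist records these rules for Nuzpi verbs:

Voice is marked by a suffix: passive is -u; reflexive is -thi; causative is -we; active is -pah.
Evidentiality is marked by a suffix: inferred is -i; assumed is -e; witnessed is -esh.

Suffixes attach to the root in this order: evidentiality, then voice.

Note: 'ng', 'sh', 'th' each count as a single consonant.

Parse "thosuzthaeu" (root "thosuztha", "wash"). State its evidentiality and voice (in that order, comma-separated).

assumed, passive

Segment: thosuztha-e-u.
evidentiality: -e → assumed.
voice: -u → passive.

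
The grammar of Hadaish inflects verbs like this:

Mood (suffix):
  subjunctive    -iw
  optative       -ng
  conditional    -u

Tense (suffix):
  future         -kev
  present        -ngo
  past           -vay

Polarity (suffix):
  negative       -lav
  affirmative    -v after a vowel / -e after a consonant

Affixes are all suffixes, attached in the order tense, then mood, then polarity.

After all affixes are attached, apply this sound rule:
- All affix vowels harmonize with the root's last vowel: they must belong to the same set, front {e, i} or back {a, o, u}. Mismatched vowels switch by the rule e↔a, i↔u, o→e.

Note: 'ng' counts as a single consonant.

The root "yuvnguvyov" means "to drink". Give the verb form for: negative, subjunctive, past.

Attach tense past -vay → yuvnguvyovvay.
Attach mood subjunctive -iw → yuvnguvyovvayiw.
Attach polarity negative -lav → yuvnguvyovvayiwlav.
Apply vowel harmony: yuvnguvyovvayiwlav → yuvnguvyovvayuwlav.

yuvnguvyovvayuwlav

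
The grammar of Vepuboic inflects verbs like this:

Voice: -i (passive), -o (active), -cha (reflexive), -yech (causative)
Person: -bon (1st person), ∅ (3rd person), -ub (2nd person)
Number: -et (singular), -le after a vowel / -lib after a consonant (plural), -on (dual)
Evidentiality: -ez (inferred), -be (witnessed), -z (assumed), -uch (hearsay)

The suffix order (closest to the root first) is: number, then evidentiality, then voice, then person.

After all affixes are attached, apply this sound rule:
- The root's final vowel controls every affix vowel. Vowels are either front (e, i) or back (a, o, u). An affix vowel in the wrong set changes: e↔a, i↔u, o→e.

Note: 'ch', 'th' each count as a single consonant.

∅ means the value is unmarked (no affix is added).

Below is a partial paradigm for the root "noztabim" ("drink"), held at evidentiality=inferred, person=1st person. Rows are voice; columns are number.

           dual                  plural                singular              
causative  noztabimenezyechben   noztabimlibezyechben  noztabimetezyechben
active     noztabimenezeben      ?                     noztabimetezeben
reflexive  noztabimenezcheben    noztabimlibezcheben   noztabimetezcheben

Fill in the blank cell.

Attach number plural -lib (after consonant 'm') → noztabimlib.
Attach evidentiality inferred -ez → noztabimlibez.
Attach voice active -o → noztabimlibezo.
Attach person 1st person -bon → noztabimlibezobon.
Apply vowel harmony: noztabimlibezobon → noztabimlibezeben.

noztabimlibezeben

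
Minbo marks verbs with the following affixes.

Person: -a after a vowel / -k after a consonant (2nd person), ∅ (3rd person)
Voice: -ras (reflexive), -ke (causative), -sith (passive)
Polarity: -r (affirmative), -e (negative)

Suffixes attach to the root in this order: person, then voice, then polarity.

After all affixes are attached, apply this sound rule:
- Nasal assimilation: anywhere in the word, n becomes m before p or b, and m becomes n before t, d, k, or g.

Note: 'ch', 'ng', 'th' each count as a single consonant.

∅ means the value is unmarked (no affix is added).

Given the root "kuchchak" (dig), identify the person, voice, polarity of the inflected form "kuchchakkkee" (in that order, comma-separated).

2nd person, causative, negative

Segment: kuchchak-k-ke-e.
person: -a/k → 2nd person.
voice: -ke → causative.
polarity: -e → negative.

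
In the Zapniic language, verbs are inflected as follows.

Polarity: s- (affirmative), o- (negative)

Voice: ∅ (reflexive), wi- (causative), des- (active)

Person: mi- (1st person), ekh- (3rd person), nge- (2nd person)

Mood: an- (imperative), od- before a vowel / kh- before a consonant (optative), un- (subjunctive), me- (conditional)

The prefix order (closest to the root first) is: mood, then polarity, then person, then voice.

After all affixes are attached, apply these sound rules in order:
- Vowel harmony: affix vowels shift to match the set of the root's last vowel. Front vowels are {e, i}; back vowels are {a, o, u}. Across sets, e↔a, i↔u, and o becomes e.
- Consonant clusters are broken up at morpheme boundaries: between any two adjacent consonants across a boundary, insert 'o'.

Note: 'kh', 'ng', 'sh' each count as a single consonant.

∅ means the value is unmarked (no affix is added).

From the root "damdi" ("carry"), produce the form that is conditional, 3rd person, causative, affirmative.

wiekhosomedamdi

Attach mood conditional me- → medamdi.
Attach polarity affirmative s- → smedamdi.
Attach person 3rd person ekh- → ekhsmedamdi.
Attach voice causative wi- → wiekhsmedamdi.
Vowel harmony: no change.
Apply epenthesis: wiekhsmedamdi → wiekhosomedamdi.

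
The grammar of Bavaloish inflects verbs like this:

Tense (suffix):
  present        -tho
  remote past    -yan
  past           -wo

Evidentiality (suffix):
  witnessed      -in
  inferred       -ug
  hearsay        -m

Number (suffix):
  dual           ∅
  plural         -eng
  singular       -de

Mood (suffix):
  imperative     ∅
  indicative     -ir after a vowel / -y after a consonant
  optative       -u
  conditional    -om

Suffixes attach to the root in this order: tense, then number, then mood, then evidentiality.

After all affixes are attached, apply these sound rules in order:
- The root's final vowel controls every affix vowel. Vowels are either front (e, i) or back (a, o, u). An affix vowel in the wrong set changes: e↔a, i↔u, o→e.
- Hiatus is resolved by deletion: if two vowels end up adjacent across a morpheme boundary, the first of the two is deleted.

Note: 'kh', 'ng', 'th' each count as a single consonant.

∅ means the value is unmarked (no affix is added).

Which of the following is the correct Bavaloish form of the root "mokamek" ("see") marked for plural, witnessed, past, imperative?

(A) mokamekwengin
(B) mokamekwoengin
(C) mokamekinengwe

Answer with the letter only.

A

Attach tense past -wo → mokamekwo.
Attach number plural -eng → mokamekwoeng.
mood = imperative: zero marking, form stays mokamekwoeng.
Attach evidentiality witnessed -in → mokamekwoengin.
Apply vowel harmony: mokamekwoengin → mokamekweengin.
Apply vowel deletion: mokamekweengin → mokamekwengin.
So the correct form is mokamekwengin, option (A).
(C) mokamekinengwe is wrong: it has the affixes in the wrong order.
(B) mokamekwoengin is wrong: it fails to apply the sound rule(s).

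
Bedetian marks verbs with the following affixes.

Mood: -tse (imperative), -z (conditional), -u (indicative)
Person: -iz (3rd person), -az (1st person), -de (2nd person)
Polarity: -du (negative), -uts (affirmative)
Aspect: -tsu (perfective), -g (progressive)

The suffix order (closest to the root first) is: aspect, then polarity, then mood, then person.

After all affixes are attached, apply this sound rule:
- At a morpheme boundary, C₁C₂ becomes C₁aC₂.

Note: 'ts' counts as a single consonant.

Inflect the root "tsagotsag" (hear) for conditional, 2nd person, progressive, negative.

tsagotsagagaduzade

Attach aspect progressive -g → tsagotsagg.
Attach polarity negative -du → tsagotsaggdu.
Attach mood conditional -z → tsagotsaggduz.
Attach person 2nd person -de → tsagotsaggduzde.
Apply epenthesis: tsagotsaggduzde → tsagotsagagaduzade.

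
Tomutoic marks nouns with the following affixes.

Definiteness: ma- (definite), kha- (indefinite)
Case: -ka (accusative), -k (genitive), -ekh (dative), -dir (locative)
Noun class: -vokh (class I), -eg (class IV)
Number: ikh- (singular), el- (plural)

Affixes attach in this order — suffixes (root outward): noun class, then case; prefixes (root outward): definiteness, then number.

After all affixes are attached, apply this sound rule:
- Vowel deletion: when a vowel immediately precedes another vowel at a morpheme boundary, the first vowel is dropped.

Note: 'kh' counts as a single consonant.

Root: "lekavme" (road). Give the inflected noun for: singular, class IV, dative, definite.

ikhmalekavmegekh

Attach definiteness definite ma- → malekavme.
Attach number singular ikh- → ikhmalekavme.
Attach noun class class IV -eg → ikhmalekavmeeg.
Attach case dative -ekh → ikhmalekavmeegekh.
Apply vowel deletion: ikhmalekavmeegekh → ikhmalekavmegekh.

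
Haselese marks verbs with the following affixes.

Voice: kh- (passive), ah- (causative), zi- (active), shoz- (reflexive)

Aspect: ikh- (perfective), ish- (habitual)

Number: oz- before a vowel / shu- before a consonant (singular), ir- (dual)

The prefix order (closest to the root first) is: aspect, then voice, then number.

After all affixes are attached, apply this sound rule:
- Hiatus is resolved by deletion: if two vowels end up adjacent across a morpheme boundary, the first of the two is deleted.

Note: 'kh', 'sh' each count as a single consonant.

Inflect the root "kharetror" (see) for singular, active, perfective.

shuzikhkharetror

Attach aspect perfective ikh- → ikhkharetror.
Attach voice active zi- → ziikhkharetror.
Attach number singular shu- (before consonant 'z') → shuziikhkharetror.
Apply vowel deletion: shuziikhkharetror → shuzikhkharetror.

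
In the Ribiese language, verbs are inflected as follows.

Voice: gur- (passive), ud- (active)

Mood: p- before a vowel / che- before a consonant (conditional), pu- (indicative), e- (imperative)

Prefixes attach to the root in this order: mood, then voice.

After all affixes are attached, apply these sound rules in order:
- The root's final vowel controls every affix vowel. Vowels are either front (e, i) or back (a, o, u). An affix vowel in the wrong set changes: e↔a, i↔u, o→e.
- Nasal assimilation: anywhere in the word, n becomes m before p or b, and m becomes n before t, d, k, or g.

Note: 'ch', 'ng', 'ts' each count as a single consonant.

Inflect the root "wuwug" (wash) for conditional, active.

Attach mood conditional che- (before consonant 'w') → chewuwug.
Attach voice active ud- → udchewuwug.
Apply vowel harmony: udchewuwug → udchawuwug.
Nasal assimilation: no change.

udchawuwug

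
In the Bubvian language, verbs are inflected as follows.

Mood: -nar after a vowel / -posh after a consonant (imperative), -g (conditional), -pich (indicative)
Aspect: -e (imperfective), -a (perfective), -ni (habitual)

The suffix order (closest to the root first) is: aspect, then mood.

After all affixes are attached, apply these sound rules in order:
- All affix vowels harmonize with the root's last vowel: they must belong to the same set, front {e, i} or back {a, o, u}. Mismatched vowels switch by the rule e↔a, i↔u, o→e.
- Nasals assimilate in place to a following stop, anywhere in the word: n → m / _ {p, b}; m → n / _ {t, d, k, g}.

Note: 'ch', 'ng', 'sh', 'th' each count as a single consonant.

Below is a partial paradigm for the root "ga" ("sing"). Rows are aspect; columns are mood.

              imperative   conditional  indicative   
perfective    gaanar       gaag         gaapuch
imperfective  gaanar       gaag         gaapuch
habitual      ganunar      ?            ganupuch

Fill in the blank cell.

ganug

Attach aspect habitual -ni → gani.
Attach mood conditional -g → ganig.
Apply vowel harmony: ganig → ganug.
Nasal assimilation: no change.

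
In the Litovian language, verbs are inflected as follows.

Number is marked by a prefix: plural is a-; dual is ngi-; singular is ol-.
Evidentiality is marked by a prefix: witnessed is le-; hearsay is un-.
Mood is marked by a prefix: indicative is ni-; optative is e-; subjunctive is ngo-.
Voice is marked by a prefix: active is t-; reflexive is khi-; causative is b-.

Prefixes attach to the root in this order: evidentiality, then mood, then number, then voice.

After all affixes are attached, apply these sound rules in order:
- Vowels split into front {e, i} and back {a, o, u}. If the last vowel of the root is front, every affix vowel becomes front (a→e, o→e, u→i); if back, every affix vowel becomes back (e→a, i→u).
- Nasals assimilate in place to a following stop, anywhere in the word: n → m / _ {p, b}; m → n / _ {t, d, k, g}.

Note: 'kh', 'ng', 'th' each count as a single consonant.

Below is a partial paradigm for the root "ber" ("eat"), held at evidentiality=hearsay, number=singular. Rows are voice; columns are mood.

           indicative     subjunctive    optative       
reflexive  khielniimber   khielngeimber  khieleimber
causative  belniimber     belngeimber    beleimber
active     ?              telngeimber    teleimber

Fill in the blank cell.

Attach evidentiality hearsay un- → unber.
Attach mood indicative ni- → niunber.
Attach number singular ol- → olniunber.
Attach voice active t- → tolniunber.
Apply vowel harmony: tolniunber → telniinber.
Apply nasal assimilation: telniinber → telniimber.

telniimber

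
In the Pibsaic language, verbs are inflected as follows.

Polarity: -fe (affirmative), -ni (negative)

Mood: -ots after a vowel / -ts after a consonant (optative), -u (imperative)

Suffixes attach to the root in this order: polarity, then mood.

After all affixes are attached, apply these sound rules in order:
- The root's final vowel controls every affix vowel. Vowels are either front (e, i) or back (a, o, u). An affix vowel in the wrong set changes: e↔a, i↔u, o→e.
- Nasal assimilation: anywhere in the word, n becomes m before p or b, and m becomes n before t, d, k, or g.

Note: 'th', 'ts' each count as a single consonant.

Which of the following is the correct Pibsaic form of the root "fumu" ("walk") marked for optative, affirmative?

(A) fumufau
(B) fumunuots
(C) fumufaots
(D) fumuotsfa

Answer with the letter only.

Attach polarity affirmative -fe → fumufe.
Attach mood optative -ots (after vowel 'e') → fumufeots.
Apply vowel harmony: fumufeots → fumufaots.
Nasal assimilation: no change.
So the correct form is fumufaots, option (C).
(D) fumuotsfa is wrong: it has the affixes in the wrong order.
(B) fumunuots is wrong: it uses negative instead of affirmative for polarity.
(A) fumufau is wrong: it uses imperative instead of optative for mood.

C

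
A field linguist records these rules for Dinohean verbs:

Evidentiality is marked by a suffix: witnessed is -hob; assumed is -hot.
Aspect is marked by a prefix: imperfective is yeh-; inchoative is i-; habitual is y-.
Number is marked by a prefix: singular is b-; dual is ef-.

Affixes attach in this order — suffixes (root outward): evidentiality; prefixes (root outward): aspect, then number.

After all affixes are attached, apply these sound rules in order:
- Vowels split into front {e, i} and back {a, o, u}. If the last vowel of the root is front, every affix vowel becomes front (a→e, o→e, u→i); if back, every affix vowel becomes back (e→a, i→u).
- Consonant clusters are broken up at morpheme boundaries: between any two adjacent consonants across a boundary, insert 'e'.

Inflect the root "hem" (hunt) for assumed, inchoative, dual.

efihemehet

Attach aspect inchoative i- → ihem.
Attach number dual ef- → efihem.
Attach evidentiality assumed -hot → efihemhot.
Apply vowel harmony: efihemhot → efihemhet.
Apply epenthesis: efihemhet → efihemehet.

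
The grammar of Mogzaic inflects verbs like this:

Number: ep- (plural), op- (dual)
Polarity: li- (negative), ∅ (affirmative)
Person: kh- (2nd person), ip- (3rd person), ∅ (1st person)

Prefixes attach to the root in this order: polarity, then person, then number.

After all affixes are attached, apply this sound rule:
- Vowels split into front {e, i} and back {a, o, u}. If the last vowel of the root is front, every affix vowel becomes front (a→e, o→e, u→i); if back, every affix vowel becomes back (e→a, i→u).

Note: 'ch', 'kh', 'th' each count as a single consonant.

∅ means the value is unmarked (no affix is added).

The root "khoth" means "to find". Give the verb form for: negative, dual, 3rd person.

opuplukhoth

Attach polarity negative li- → likhoth.
Attach person 3rd person ip- → iplikhoth.
Attach number dual op- → opiplikhoth.
Apply vowel harmony: opiplikhoth → opuplukhoth.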